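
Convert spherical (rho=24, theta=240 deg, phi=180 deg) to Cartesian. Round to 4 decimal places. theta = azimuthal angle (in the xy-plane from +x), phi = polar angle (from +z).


x = 24 * sin(180) * cos(240) = 0
y = 24 * sin(180) * sin(240) = 0
z = 24 * cos(180) = -24

(0, 0, -24)


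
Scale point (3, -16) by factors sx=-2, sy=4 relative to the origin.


Scaling: (x*sx, y*sy) = (3*-2, -16*4) = (-6, -64)

(-6, -64)


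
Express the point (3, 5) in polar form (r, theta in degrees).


r = sqrt(3^2 + 5^2) = 5.831
theta = atan2(5, 3) = 59.0362 degrees

r = 5.831, theta = 59.0362 degrees


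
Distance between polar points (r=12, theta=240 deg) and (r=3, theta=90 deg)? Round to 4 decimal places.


d = sqrt(r1^2 + r2^2 - 2*r1*r2*cos(t2-t1))
d = sqrt(12^2 + 3^2 - 2*12*3*cos(90-240)) = 14.6749

14.6749


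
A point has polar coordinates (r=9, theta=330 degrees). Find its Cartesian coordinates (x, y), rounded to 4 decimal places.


x = 9 * cos(330) = 7.7942
y = 9 * sin(330) = -4.5

(7.7942, -4.5)


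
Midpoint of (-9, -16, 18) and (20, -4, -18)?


Midpoint = ((-9+20)/2, (-16+-4)/2, (18+-18)/2) = (5.5, -10, 0)

(5.5, -10, 0)


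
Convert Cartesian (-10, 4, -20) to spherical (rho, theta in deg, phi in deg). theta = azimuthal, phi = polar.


rho = sqrt((-10)^2 + 4^2 + (-20)^2) = 22.7156
theta = atan2(4, -10) = 158.1986 deg
phi = acos(-20/22.7156) = 151.6968 deg

rho = 22.7156, theta = 158.1986 deg, phi = 151.6968 deg


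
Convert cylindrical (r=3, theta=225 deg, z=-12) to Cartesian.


x = 3 * cos(225) = -2.1213
y = 3 * sin(225) = -2.1213
z = -12

(-2.1213, -2.1213, -12)


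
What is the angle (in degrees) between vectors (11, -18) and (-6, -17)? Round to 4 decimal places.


dot = 11*-6 + -18*-17 = 240
|u| = 21.095, |v| = 18.0278
cos(angle) = 0.6311
angle = 50.8696 degrees

50.8696 degrees


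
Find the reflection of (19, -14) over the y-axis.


Reflection across y-axis: (x, y) -> (-x, y)
(19, -14) -> (-19, -14)

(-19, -14)


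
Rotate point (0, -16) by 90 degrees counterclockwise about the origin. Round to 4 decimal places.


x' = 0*cos(90) - -16*sin(90) = 16
y' = 0*sin(90) + -16*cos(90) = 0

(16, 0)


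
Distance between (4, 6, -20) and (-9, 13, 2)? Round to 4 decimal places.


d = sqrt((-9-4)^2 + (13-6)^2 + (2--20)^2) = 26.4953

26.4953


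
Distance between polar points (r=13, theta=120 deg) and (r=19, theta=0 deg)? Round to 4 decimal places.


d = sqrt(r1^2 + r2^2 - 2*r1*r2*cos(t2-t1))
d = sqrt(13^2 + 19^2 - 2*13*19*cos(0-120)) = 27.8747

27.8747


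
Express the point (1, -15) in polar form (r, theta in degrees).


r = sqrt(1^2 + (-15)^2) = 15.0333
theta = atan2(-15, 1) = 273.8141 degrees

r = 15.0333, theta = 273.8141 degrees


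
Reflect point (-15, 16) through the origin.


Reflection through origin: (x, y) -> (-x, -y)
(-15, 16) -> (15, -16)

(15, -16)


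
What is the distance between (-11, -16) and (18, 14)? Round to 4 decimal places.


d = sqrt((18--11)^2 + (14--16)^2) = 41.7253

41.7253


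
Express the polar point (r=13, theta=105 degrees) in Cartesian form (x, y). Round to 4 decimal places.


x = 13 * cos(105) = -3.3646
y = 13 * sin(105) = 12.557

(-3.3646, 12.557)


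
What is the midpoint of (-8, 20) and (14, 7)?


Midpoint = ((-8+14)/2, (20+7)/2) = (3, 13.5)

(3, 13.5)


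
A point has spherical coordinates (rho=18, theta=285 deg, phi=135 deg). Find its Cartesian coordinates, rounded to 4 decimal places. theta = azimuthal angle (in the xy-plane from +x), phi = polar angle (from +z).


x = 18 * sin(135) * cos(285) = 3.2942
y = 18 * sin(135) * sin(285) = -12.2942
z = 18 * cos(135) = -12.7279

(3.2942, -12.2942, -12.7279)


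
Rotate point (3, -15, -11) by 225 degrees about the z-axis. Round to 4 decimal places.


x' = 3*cos(225) - -15*sin(225) = -12.7279
y' = 3*sin(225) + -15*cos(225) = 8.4853
z' = -11

(-12.7279, 8.4853, -11)


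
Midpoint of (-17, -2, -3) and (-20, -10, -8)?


Midpoint = ((-17+-20)/2, (-2+-10)/2, (-3+-8)/2) = (-18.5, -6, -5.5)

(-18.5, -6, -5.5)


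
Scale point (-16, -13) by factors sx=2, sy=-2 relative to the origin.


Scaling: (x*sx, y*sy) = (-16*2, -13*-2) = (-32, 26)

(-32, 26)


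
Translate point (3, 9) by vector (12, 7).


Translation: (x+dx, y+dy) = (3+12, 9+7) = (15, 16)

(15, 16)


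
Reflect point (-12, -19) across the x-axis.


Reflection across x-axis: (x, y) -> (x, -y)
(-12, -19) -> (-12, 19)

(-12, 19)


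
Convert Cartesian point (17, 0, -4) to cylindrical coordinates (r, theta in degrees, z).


r = sqrt(17^2 + 0^2) = 17
theta = atan2(0, 17) = 0 deg
z = -4

r = 17, theta = 0 deg, z = -4


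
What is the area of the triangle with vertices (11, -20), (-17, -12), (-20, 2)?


Area = |x1(y2-y3) + x2(y3-y1) + x3(y1-y2)| / 2
= |11*(-12-2) + -17*(2--20) + -20*(-20--12)| / 2
= 184

184


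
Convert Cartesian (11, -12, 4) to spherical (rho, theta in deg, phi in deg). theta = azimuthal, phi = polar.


rho = sqrt(11^2 + (-12)^2 + 4^2) = 16.7631
theta = atan2(-12, 11) = 312.5104 deg
phi = acos(4/16.7631) = 76.1949 deg

rho = 16.7631, theta = 312.5104 deg, phi = 76.1949 deg


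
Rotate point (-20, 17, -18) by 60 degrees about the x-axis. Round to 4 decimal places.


x' = -20
y' = 17*cos(60) - -18*sin(60) = 24.0885
z' = 17*sin(60) + -18*cos(60) = 5.7224

(-20, 24.0885, 5.7224)


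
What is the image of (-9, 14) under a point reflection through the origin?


Reflection through origin: (x, y) -> (-x, -y)
(-9, 14) -> (9, -14)

(9, -14)


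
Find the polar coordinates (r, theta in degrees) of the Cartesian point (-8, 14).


r = sqrt((-8)^2 + 14^2) = 16.1245
theta = atan2(14, -8) = 119.7449 degrees

r = 16.1245, theta = 119.7449 degrees


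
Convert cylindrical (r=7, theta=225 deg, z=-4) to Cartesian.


x = 7 * cos(225) = -4.9497
y = 7 * sin(225) = -4.9497
z = -4

(-4.9497, -4.9497, -4)


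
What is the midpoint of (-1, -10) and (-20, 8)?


Midpoint = ((-1+-20)/2, (-10+8)/2) = (-10.5, -1)

(-10.5, -1)


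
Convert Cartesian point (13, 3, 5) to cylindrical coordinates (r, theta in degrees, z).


r = sqrt(13^2 + 3^2) = 13.3417
theta = atan2(3, 13) = 12.9946 deg
z = 5

r = 13.3417, theta = 12.9946 deg, z = 5


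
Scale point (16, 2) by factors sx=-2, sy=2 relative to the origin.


Scaling: (x*sx, y*sy) = (16*-2, 2*2) = (-32, 4)

(-32, 4)


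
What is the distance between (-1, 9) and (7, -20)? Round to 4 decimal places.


d = sqrt((7--1)^2 + (-20-9)^2) = 30.0832

30.0832


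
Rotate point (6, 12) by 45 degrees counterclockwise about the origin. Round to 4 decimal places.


x' = 6*cos(45) - 12*sin(45) = -4.2426
y' = 6*sin(45) + 12*cos(45) = 12.7279

(-4.2426, 12.7279)


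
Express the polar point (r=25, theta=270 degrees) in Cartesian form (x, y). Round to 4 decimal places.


x = 25 * cos(270) = 0
y = 25 * sin(270) = -25

(0, -25)


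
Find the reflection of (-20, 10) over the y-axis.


Reflection across y-axis: (x, y) -> (-x, y)
(-20, 10) -> (20, 10)

(20, 10)


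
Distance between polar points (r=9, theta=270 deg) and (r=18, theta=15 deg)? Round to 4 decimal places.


d = sqrt(r1^2 + r2^2 - 2*r1*r2*cos(t2-t1))
d = sqrt(9^2 + 18^2 - 2*9*18*cos(15-270)) = 22.1101

22.1101


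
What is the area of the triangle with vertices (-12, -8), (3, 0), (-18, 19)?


Area = |x1(y2-y3) + x2(y3-y1) + x3(y1-y2)| / 2
= |-12*(0-19) + 3*(19--8) + -18*(-8-0)| / 2
= 226.5

226.5


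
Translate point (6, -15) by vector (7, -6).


Translation: (x+dx, y+dy) = (6+7, -15+-6) = (13, -21)

(13, -21)


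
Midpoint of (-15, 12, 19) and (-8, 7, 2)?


Midpoint = ((-15+-8)/2, (12+7)/2, (19+2)/2) = (-11.5, 9.5, 10.5)

(-11.5, 9.5, 10.5)


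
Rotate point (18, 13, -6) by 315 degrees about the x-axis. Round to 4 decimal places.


x' = 18
y' = 13*cos(315) - -6*sin(315) = 4.9497
z' = 13*sin(315) + -6*cos(315) = -13.435

(18, 4.9497, -13.435)


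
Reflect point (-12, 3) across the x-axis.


Reflection across x-axis: (x, y) -> (x, -y)
(-12, 3) -> (-12, -3)

(-12, -3)


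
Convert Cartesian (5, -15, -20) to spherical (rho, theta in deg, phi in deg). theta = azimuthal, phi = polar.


rho = sqrt(5^2 + (-15)^2 + (-20)^2) = 25.4951
theta = atan2(-15, 5) = 288.4349 deg
phi = acos(-20/25.4951) = 141.6712 deg

rho = 25.4951, theta = 288.4349 deg, phi = 141.6712 deg


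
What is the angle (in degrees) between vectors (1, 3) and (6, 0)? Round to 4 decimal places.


dot = 1*6 + 3*0 = 6
|u| = 3.1623, |v| = 6
cos(angle) = 0.3162
angle = 71.5651 degrees

71.5651 degrees


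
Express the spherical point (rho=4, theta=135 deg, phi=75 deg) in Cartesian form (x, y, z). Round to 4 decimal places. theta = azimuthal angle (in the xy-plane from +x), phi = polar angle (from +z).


x = 4 * sin(75) * cos(135) = -2.7321
y = 4 * sin(75) * sin(135) = 2.7321
z = 4 * cos(75) = 1.0353

(-2.7321, 2.7321, 1.0353)


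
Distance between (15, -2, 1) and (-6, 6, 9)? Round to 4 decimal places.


d = sqrt((-6-15)^2 + (6--2)^2 + (9-1)^2) = 23.8537

23.8537


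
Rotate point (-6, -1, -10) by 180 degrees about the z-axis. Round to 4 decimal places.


x' = -6*cos(180) - -1*sin(180) = 6
y' = -6*sin(180) + -1*cos(180) = 1
z' = -10

(6, 1, -10)


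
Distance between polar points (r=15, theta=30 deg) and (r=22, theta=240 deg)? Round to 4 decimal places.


d = sqrt(r1^2 + r2^2 - 2*r1*r2*cos(t2-t1))
d = sqrt(15^2 + 22^2 - 2*15*22*cos(240-30)) = 35.7851

35.7851


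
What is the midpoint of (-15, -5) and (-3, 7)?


Midpoint = ((-15+-3)/2, (-5+7)/2) = (-9, 1)

(-9, 1)


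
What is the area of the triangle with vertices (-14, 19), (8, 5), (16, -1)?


Area = |x1(y2-y3) + x2(y3-y1) + x3(y1-y2)| / 2
= |-14*(5--1) + 8*(-1-19) + 16*(19-5)| / 2
= 10

10


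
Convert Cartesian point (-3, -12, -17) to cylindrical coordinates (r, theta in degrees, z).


r = sqrt((-3)^2 + (-12)^2) = 12.3693
theta = atan2(-12, -3) = 255.9638 deg
z = -17

r = 12.3693, theta = 255.9638 deg, z = -17


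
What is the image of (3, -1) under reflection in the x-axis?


Reflection across x-axis: (x, y) -> (x, -y)
(3, -1) -> (3, 1)

(3, 1)


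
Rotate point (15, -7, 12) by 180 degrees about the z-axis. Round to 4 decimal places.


x' = 15*cos(180) - -7*sin(180) = -15
y' = 15*sin(180) + -7*cos(180) = 7
z' = 12

(-15, 7, 12)


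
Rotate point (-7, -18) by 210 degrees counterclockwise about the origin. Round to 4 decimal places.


x' = -7*cos(210) - -18*sin(210) = -2.9378
y' = -7*sin(210) + -18*cos(210) = 19.0885

(-2.9378, 19.0885)


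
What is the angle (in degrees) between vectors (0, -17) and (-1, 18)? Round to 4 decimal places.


dot = 0*-1 + -17*18 = -306
|u| = 17, |v| = 18.0278
cos(angle) = -0.9985
angle = 176.8202 degrees

176.8202 degrees


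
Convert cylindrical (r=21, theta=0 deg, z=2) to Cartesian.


x = 21 * cos(0) = 21
y = 21 * sin(0) = 0
z = 2

(21, 0, 2)


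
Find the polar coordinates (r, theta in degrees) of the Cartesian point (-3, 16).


r = sqrt((-3)^2 + 16^2) = 16.2788
theta = atan2(16, -3) = 100.6197 degrees

r = 16.2788, theta = 100.6197 degrees


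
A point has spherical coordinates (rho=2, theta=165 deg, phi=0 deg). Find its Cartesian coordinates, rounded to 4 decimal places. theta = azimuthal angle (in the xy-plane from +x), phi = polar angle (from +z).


x = 2 * sin(0) * cos(165) = 0
y = 2 * sin(0) * sin(165) = 0
z = 2 * cos(0) = 2

(0, 0, 2)


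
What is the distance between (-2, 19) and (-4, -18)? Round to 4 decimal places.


d = sqrt((-4--2)^2 + (-18-19)^2) = 37.054

37.054


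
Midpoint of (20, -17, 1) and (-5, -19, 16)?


Midpoint = ((20+-5)/2, (-17+-19)/2, (1+16)/2) = (7.5, -18, 8.5)

(7.5, -18, 8.5)


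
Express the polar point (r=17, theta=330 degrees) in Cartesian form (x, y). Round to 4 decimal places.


x = 17 * cos(330) = 14.7224
y = 17 * sin(330) = -8.5

(14.7224, -8.5)


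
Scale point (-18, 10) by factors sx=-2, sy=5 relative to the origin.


Scaling: (x*sx, y*sy) = (-18*-2, 10*5) = (36, 50)

(36, 50)


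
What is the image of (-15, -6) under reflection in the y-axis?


Reflection across y-axis: (x, y) -> (-x, y)
(-15, -6) -> (15, -6)

(15, -6)


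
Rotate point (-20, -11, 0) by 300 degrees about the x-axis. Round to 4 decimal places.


x' = -20
y' = -11*cos(300) - 0*sin(300) = -5.5
z' = -11*sin(300) + 0*cos(300) = 9.5263

(-20, -5.5, 9.5263)


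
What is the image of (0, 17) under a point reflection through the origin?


Reflection through origin: (x, y) -> (-x, -y)
(0, 17) -> (0, -17)

(0, -17)


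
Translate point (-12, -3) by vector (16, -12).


Translation: (x+dx, y+dy) = (-12+16, -3+-12) = (4, -15)

(4, -15)


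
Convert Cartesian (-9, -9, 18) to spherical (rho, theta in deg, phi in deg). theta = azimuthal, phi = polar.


rho = sqrt((-9)^2 + (-9)^2 + 18^2) = 22.0454
theta = atan2(-9, -9) = 225 deg
phi = acos(18/22.0454) = 35.2644 deg

rho = 22.0454, theta = 225 deg, phi = 35.2644 deg


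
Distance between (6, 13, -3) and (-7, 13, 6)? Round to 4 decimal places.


d = sqrt((-7-6)^2 + (13-13)^2 + (6--3)^2) = 15.8114

15.8114


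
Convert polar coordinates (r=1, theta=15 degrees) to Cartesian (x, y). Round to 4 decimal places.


x = 1 * cos(15) = 0.9659
y = 1 * sin(15) = 0.2588

(0.9659, 0.2588)


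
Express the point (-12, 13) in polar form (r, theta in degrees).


r = sqrt((-12)^2 + 13^2) = 17.6918
theta = atan2(13, -12) = 132.7094 degrees

r = 17.6918, theta = 132.7094 degrees


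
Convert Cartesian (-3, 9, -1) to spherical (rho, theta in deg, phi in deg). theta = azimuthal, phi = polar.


rho = sqrt((-3)^2 + 9^2 + (-1)^2) = 9.5394
theta = atan2(9, -3) = 108.4349 deg
phi = acos(-1/9.5394) = 96.0173 deg

rho = 9.5394, theta = 108.4349 deg, phi = 96.0173 deg


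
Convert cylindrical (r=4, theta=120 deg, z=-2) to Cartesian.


x = 4 * cos(120) = -2
y = 4 * sin(120) = 3.4641
z = -2

(-2, 3.4641, -2)


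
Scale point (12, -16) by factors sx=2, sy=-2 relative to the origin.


Scaling: (x*sx, y*sy) = (12*2, -16*-2) = (24, 32)

(24, 32)


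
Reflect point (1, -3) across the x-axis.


Reflection across x-axis: (x, y) -> (x, -y)
(1, -3) -> (1, 3)

(1, 3)


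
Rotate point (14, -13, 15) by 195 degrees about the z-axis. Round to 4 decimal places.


x' = 14*cos(195) - -13*sin(195) = -16.8876
y' = 14*sin(195) + -13*cos(195) = 8.9336
z' = 15

(-16.8876, 8.9336, 15)


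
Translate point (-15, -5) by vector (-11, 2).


Translation: (x+dx, y+dy) = (-15+-11, -5+2) = (-26, -3)

(-26, -3)


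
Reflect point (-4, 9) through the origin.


Reflection through origin: (x, y) -> (-x, -y)
(-4, 9) -> (4, -9)

(4, -9)


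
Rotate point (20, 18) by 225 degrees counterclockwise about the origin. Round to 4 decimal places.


x' = 20*cos(225) - 18*sin(225) = -1.4142
y' = 20*sin(225) + 18*cos(225) = -26.8701

(-1.4142, -26.8701)


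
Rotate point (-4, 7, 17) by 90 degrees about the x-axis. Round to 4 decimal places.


x' = -4
y' = 7*cos(90) - 17*sin(90) = -17
z' = 7*sin(90) + 17*cos(90) = 7

(-4, -17, 7)


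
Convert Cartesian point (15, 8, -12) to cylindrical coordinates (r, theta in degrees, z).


r = sqrt(15^2 + 8^2) = 17
theta = atan2(8, 15) = 28.0725 deg
z = -12

r = 17, theta = 28.0725 deg, z = -12


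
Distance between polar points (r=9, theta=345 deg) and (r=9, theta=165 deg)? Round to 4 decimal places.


d = sqrt(r1^2 + r2^2 - 2*r1*r2*cos(t2-t1))
d = sqrt(9^2 + 9^2 - 2*9*9*cos(165-345)) = 18

18


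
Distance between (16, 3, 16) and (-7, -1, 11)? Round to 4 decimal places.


d = sqrt((-7-16)^2 + (-1-3)^2 + (11-16)^2) = 23.8747

23.8747


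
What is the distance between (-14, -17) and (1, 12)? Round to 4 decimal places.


d = sqrt((1--14)^2 + (12--17)^2) = 32.6497

32.6497


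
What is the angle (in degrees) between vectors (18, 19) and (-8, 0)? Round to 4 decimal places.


dot = 18*-8 + 19*0 = -144
|u| = 26.1725, |v| = 8
cos(angle) = -0.6877
angle = 133.4518 degrees

133.4518 degrees


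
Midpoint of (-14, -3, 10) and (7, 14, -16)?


Midpoint = ((-14+7)/2, (-3+14)/2, (10+-16)/2) = (-3.5, 5.5, -3)

(-3.5, 5.5, -3)


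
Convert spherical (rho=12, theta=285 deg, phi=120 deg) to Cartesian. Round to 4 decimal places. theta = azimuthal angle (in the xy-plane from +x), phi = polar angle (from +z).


x = 12 * sin(120) * cos(285) = 2.6897
y = 12 * sin(120) * sin(285) = -10.0382
z = 12 * cos(120) = -6

(2.6897, -10.0382, -6)


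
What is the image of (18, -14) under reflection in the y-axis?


Reflection across y-axis: (x, y) -> (-x, y)
(18, -14) -> (-18, -14)

(-18, -14)


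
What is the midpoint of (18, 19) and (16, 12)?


Midpoint = ((18+16)/2, (19+12)/2) = (17, 15.5)

(17, 15.5)


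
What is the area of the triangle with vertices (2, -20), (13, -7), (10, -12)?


Area = |x1(y2-y3) + x2(y3-y1) + x3(y1-y2)| / 2
= |2*(-7--12) + 13*(-12--20) + 10*(-20--7)| / 2
= 8

8


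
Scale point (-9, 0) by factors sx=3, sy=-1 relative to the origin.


Scaling: (x*sx, y*sy) = (-9*3, 0*-1) = (-27, 0)

(-27, 0)


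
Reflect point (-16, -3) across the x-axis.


Reflection across x-axis: (x, y) -> (x, -y)
(-16, -3) -> (-16, 3)

(-16, 3)


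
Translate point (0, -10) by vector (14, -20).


Translation: (x+dx, y+dy) = (0+14, -10+-20) = (14, -30)

(14, -30)


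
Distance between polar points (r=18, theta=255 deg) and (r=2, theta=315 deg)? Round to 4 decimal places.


d = sqrt(r1^2 + r2^2 - 2*r1*r2*cos(t2-t1))
d = sqrt(18^2 + 2^2 - 2*18*2*cos(315-255)) = 17.088

17.088


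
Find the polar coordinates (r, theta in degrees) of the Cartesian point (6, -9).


r = sqrt(6^2 + (-9)^2) = 10.8167
theta = atan2(-9, 6) = 303.6901 degrees

r = 10.8167, theta = 303.6901 degrees


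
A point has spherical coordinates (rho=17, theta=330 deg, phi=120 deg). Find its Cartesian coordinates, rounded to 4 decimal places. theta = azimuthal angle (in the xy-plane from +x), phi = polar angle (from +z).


x = 17 * sin(120) * cos(330) = 12.75
y = 17 * sin(120) * sin(330) = -7.3612
z = 17 * cos(120) = -8.5

(12.75, -7.3612, -8.5)


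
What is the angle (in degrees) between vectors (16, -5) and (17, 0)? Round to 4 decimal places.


dot = 16*17 + -5*0 = 272
|u| = 16.7631, |v| = 17
cos(angle) = 0.9545
angle = 17.354 degrees

17.354 degrees


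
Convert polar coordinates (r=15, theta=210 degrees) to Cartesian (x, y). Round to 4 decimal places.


x = 15 * cos(210) = -12.9904
y = 15 * sin(210) = -7.5

(-12.9904, -7.5)


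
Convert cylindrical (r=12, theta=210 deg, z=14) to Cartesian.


x = 12 * cos(210) = -10.3923
y = 12 * sin(210) = -6
z = 14

(-10.3923, -6, 14)


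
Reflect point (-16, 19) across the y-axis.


Reflection across y-axis: (x, y) -> (-x, y)
(-16, 19) -> (16, 19)

(16, 19)


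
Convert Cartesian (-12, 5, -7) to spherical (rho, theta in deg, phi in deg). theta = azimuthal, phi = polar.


rho = sqrt((-12)^2 + 5^2 + (-7)^2) = 14.7648
theta = atan2(5, -12) = 157.3801 deg
phi = acos(-7/14.7648) = 118.3008 deg

rho = 14.7648, theta = 157.3801 deg, phi = 118.3008 deg


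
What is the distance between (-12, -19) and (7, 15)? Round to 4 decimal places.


d = sqrt((7--12)^2 + (15--19)^2) = 38.9487

38.9487


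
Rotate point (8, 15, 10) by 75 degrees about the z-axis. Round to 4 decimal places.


x' = 8*cos(75) - 15*sin(75) = -12.4183
y' = 8*sin(75) + 15*cos(75) = 11.6097
z' = 10

(-12.4183, 11.6097, 10)


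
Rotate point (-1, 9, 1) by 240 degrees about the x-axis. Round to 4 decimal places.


x' = -1
y' = 9*cos(240) - 1*sin(240) = -3.634
z' = 9*sin(240) + 1*cos(240) = -8.2942

(-1, -3.634, -8.2942)


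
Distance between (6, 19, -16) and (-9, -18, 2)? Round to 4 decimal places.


d = sqrt((-9-6)^2 + (-18-19)^2 + (2--16)^2) = 43.795

43.795


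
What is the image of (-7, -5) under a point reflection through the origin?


Reflection through origin: (x, y) -> (-x, -y)
(-7, -5) -> (7, 5)

(7, 5)


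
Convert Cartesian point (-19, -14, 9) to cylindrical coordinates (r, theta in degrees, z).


r = sqrt((-19)^2 + (-14)^2) = 23.6008
theta = atan2(-14, -19) = 216.3844 deg
z = 9

r = 23.6008, theta = 216.3844 deg, z = 9


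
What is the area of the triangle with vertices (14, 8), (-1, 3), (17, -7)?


Area = |x1(y2-y3) + x2(y3-y1) + x3(y1-y2)| / 2
= |14*(3--7) + -1*(-7-8) + 17*(8-3)| / 2
= 120

120


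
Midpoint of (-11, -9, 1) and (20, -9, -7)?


Midpoint = ((-11+20)/2, (-9+-9)/2, (1+-7)/2) = (4.5, -9, -3)

(4.5, -9, -3)


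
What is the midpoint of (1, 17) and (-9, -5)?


Midpoint = ((1+-9)/2, (17+-5)/2) = (-4, 6)

(-4, 6)


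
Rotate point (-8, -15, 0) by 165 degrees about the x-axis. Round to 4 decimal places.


x' = -8
y' = -15*cos(165) - 0*sin(165) = 14.4889
z' = -15*sin(165) + 0*cos(165) = -3.8823

(-8, 14.4889, -3.8823)


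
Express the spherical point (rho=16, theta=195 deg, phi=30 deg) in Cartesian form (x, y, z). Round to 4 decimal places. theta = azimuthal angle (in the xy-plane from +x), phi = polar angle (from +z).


x = 16 * sin(30) * cos(195) = -7.7274
y = 16 * sin(30) * sin(195) = -2.0706
z = 16 * cos(30) = 13.8564

(-7.7274, -2.0706, 13.8564)


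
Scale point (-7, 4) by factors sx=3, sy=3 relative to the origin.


Scaling: (x*sx, y*sy) = (-7*3, 4*3) = (-21, 12)

(-21, 12)


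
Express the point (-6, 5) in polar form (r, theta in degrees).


r = sqrt((-6)^2 + 5^2) = 7.8102
theta = atan2(5, -6) = 140.1944 degrees

r = 7.8102, theta = 140.1944 degrees


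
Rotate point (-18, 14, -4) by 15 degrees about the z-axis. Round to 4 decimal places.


x' = -18*cos(15) - 14*sin(15) = -21.0101
y' = -18*sin(15) + 14*cos(15) = 8.8642
z' = -4

(-21.0101, 8.8642, -4)


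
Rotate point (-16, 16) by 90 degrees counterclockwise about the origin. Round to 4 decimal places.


x' = -16*cos(90) - 16*sin(90) = -16
y' = -16*sin(90) + 16*cos(90) = -16

(-16, -16)


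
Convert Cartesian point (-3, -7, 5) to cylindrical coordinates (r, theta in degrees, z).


r = sqrt((-3)^2 + (-7)^2) = 7.6158
theta = atan2(-7, -3) = 246.8014 deg
z = 5

r = 7.6158, theta = 246.8014 deg, z = 5


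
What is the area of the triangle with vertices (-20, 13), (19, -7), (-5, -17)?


Area = |x1(y2-y3) + x2(y3-y1) + x3(y1-y2)| / 2
= |-20*(-7--17) + 19*(-17-13) + -5*(13--7)| / 2
= 435

435


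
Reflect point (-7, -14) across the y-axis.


Reflection across y-axis: (x, y) -> (-x, y)
(-7, -14) -> (7, -14)

(7, -14)


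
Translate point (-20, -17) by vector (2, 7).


Translation: (x+dx, y+dy) = (-20+2, -17+7) = (-18, -10)

(-18, -10)


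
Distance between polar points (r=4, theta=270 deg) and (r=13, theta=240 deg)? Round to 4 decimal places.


d = sqrt(r1^2 + r2^2 - 2*r1*r2*cos(t2-t1))
d = sqrt(4^2 + 13^2 - 2*4*13*cos(240-270)) = 9.7434

9.7434


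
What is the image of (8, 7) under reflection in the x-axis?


Reflection across x-axis: (x, y) -> (x, -y)
(8, 7) -> (8, -7)

(8, -7)


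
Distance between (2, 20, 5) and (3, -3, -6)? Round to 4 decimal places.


d = sqrt((3-2)^2 + (-3-20)^2 + (-6-5)^2) = 25.5147

25.5147


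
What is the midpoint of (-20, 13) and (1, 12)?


Midpoint = ((-20+1)/2, (13+12)/2) = (-9.5, 12.5)

(-9.5, 12.5)


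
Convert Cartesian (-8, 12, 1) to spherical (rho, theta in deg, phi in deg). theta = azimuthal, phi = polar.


rho = sqrt((-8)^2 + 12^2 + 1^2) = 14.4568
theta = atan2(12, -8) = 123.6901 deg
phi = acos(1/14.4568) = 86.0336 deg

rho = 14.4568, theta = 123.6901 deg, phi = 86.0336 deg


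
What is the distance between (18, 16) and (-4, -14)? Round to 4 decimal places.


d = sqrt((-4-18)^2 + (-14-16)^2) = 37.2022

37.2022


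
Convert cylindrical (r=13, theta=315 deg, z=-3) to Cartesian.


x = 13 * cos(315) = 9.1924
y = 13 * sin(315) = -9.1924
z = -3

(9.1924, -9.1924, -3)


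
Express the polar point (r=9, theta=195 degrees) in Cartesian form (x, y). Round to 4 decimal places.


x = 9 * cos(195) = -8.6933
y = 9 * sin(195) = -2.3294

(-8.6933, -2.3294)


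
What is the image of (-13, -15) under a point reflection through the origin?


Reflection through origin: (x, y) -> (-x, -y)
(-13, -15) -> (13, 15)

(13, 15)


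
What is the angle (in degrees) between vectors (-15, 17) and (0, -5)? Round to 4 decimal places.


dot = -15*0 + 17*-5 = -85
|u| = 22.6716, |v| = 5
cos(angle) = -0.7498
angle = 138.5763 degrees

138.5763 degrees


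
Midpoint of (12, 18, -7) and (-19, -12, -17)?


Midpoint = ((12+-19)/2, (18+-12)/2, (-7+-17)/2) = (-3.5, 3, -12)

(-3.5, 3, -12)


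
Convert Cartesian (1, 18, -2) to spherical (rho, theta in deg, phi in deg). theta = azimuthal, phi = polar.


rho = sqrt(1^2 + 18^2 + (-2)^2) = 18.1384
theta = atan2(18, 1) = 86.8202 deg
phi = acos(-2/18.1384) = 96.3305 deg

rho = 18.1384, theta = 86.8202 deg, phi = 96.3305 deg


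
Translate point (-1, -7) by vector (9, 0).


Translation: (x+dx, y+dy) = (-1+9, -7+0) = (8, -7)

(8, -7)


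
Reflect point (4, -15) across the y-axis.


Reflection across y-axis: (x, y) -> (-x, y)
(4, -15) -> (-4, -15)

(-4, -15)


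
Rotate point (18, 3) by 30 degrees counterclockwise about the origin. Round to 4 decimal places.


x' = 18*cos(30) - 3*sin(30) = 14.0885
y' = 18*sin(30) + 3*cos(30) = 11.5981

(14.0885, 11.5981)


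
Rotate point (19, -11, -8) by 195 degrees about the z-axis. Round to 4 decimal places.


x' = 19*cos(195) - -11*sin(195) = -21.1996
y' = 19*sin(195) + -11*cos(195) = 5.7076
z' = -8

(-21.1996, 5.7076, -8)


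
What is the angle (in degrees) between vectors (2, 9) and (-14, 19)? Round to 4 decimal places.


dot = 2*-14 + 9*19 = 143
|u| = 9.2195, |v| = 23.6008
cos(angle) = 0.6572
angle = 48.9132 degrees

48.9132 degrees


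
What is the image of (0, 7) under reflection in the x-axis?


Reflection across x-axis: (x, y) -> (x, -y)
(0, 7) -> (0, -7)

(0, -7)


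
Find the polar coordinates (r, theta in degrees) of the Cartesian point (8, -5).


r = sqrt(8^2 + (-5)^2) = 9.434
theta = atan2(-5, 8) = 327.9946 degrees

r = 9.434, theta = 327.9946 degrees


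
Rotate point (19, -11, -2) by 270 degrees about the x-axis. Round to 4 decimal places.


x' = 19
y' = -11*cos(270) - -2*sin(270) = -2
z' = -11*sin(270) + -2*cos(270) = 11

(19, -2, 11)


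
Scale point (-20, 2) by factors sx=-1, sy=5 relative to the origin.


Scaling: (x*sx, y*sy) = (-20*-1, 2*5) = (20, 10)

(20, 10)


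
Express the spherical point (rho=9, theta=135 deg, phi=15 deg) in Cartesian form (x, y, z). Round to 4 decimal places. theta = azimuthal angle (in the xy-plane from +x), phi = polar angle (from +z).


x = 9 * sin(15) * cos(135) = -1.6471
y = 9 * sin(15) * sin(135) = 1.6471
z = 9 * cos(15) = 8.6933

(-1.6471, 1.6471, 8.6933)


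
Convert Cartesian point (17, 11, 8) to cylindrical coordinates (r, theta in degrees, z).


r = sqrt(17^2 + 11^2) = 20.2485
theta = atan2(11, 17) = 32.9052 deg
z = 8

r = 20.2485, theta = 32.9052 deg, z = 8


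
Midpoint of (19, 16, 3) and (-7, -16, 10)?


Midpoint = ((19+-7)/2, (16+-16)/2, (3+10)/2) = (6, 0, 6.5)

(6, 0, 6.5)


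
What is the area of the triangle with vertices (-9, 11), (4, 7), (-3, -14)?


Area = |x1(y2-y3) + x2(y3-y1) + x3(y1-y2)| / 2
= |-9*(7--14) + 4*(-14-11) + -3*(11-7)| / 2
= 150.5

150.5


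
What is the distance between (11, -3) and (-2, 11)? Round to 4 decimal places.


d = sqrt((-2-11)^2 + (11--3)^2) = 19.105

19.105


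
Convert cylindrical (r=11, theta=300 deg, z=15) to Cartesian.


x = 11 * cos(300) = 5.5
y = 11 * sin(300) = -9.5263
z = 15

(5.5, -9.5263, 15)


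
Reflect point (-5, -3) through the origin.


Reflection through origin: (x, y) -> (-x, -y)
(-5, -3) -> (5, 3)

(5, 3)


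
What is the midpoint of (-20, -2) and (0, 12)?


Midpoint = ((-20+0)/2, (-2+12)/2) = (-10, 5)

(-10, 5)


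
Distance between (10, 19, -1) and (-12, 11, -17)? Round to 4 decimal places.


d = sqrt((-12-10)^2 + (11-19)^2 + (-17--1)^2) = 28.3549

28.3549


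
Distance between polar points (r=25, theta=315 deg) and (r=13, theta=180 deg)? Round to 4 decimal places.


d = sqrt(r1^2 + r2^2 - 2*r1*r2*cos(t2-t1))
d = sqrt(25^2 + 13^2 - 2*25*13*cos(180-315)) = 35.4065

35.4065


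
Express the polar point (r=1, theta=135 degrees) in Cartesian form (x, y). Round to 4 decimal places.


x = 1 * cos(135) = -0.7071
y = 1 * sin(135) = 0.7071

(-0.7071, 0.7071)


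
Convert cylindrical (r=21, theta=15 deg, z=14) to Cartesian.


x = 21 * cos(15) = 20.2844
y = 21 * sin(15) = 5.4352
z = 14

(20.2844, 5.4352, 14)


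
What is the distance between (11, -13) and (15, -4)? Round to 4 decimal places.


d = sqrt((15-11)^2 + (-4--13)^2) = 9.8489

9.8489


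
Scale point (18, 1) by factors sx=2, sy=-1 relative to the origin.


Scaling: (x*sx, y*sy) = (18*2, 1*-1) = (36, -1)

(36, -1)


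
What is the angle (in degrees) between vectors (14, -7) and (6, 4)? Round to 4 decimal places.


dot = 14*6 + -7*4 = 56
|u| = 15.6525, |v| = 7.2111
cos(angle) = 0.4961
angle = 60.2551 degrees

60.2551 degrees


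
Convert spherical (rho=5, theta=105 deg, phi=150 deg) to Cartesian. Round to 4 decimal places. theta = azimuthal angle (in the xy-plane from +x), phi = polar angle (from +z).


x = 5 * sin(150) * cos(105) = -0.647
y = 5 * sin(150) * sin(105) = 2.4148
z = 5 * cos(150) = -4.3301

(-0.647, 2.4148, -4.3301)


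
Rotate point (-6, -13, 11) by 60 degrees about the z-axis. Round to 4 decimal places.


x' = -6*cos(60) - -13*sin(60) = 8.2583
y' = -6*sin(60) + -13*cos(60) = -11.6962
z' = 11

(8.2583, -11.6962, 11)


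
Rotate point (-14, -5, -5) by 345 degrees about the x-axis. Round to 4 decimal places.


x' = -14
y' = -5*cos(345) - -5*sin(345) = -6.1237
z' = -5*sin(345) + -5*cos(345) = -3.5355

(-14, -6.1237, -3.5355)


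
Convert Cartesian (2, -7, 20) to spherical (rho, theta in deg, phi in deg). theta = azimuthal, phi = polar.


rho = sqrt(2^2 + (-7)^2 + 20^2) = 21.2838
theta = atan2(-7, 2) = 285.9454 deg
phi = acos(20/21.2838) = 20.0018 deg

rho = 21.2838, theta = 285.9454 deg, phi = 20.0018 deg


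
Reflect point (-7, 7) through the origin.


Reflection through origin: (x, y) -> (-x, -y)
(-7, 7) -> (7, -7)

(7, -7)


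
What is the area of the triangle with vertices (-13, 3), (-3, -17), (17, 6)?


Area = |x1(y2-y3) + x2(y3-y1) + x3(y1-y2)| / 2
= |-13*(-17-6) + -3*(6-3) + 17*(3--17)| / 2
= 315

315


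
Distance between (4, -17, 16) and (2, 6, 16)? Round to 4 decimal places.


d = sqrt((2-4)^2 + (6--17)^2 + (16-16)^2) = 23.0868

23.0868


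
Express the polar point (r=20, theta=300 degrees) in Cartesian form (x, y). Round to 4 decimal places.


x = 20 * cos(300) = 10
y = 20 * sin(300) = -17.3205

(10, -17.3205)


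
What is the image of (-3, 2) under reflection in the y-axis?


Reflection across y-axis: (x, y) -> (-x, y)
(-3, 2) -> (3, 2)

(3, 2)


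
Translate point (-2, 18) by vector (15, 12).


Translation: (x+dx, y+dy) = (-2+15, 18+12) = (13, 30)

(13, 30)


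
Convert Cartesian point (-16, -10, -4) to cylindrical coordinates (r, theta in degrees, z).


r = sqrt((-16)^2 + (-10)^2) = 18.868
theta = atan2(-10, -16) = 212.0054 deg
z = -4

r = 18.868, theta = 212.0054 deg, z = -4


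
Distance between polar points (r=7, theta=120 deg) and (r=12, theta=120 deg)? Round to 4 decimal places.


d = sqrt(r1^2 + r2^2 - 2*r1*r2*cos(t2-t1))
d = sqrt(7^2 + 12^2 - 2*7*12*cos(120-120)) = 5

5


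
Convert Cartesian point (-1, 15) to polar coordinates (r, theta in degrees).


r = sqrt((-1)^2 + 15^2) = 15.0333
theta = atan2(15, -1) = 93.8141 degrees

r = 15.0333, theta = 93.8141 degrees


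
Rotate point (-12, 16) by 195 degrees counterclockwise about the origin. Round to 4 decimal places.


x' = -12*cos(195) - 16*sin(195) = 15.7322
y' = -12*sin(195) + 16*cos(195) = -12.349

(15.7322, -12.349)


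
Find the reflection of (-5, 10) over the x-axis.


Reflection across x-axis: (x, y) -> (x, -y)
(-5, 10) -> (-5, -10)

(-5, -10)


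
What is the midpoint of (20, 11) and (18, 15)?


Midpoint = ((20+18)/2, (11+15)/2) = (19, 13)

(19, 13)


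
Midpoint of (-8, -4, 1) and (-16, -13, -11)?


Midpoint = ((-8+-16)/2, (-4+-13)/2, (1+-11)/2) = (-12, -8.5, -5)

(-12, -8.5, -5)


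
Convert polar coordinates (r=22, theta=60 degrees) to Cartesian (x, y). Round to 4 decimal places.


x = 22 * cos(60) = 11
y = 22 * sin(60) = 19.0526

(11, 19.0526)


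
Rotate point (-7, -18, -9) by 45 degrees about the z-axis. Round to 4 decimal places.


x' = -7*cos(45) - -18*sin(45) = 7.7782
y' = -7*sin(45) + -18*cos(45) = -17.6777
z' = -9

(7.7782, -17.6777, -9)


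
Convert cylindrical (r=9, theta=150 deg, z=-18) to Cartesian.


x = 9 * cos(150) = -7.7942
y = 9 * sin(150) = 4.5
z = -18

(-7.7942, 4.5, -18)


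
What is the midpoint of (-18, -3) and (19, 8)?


Midpoint = ((-18+19)/2, (-3+8)/2) = (0.5, 2.5)

(0.5, 2.5)


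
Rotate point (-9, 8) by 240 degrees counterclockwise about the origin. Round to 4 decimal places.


x' = -9*cos(240) - 8*sin(240) = 11.4282
y' = -9*sin(240) + 8*cos(240) = 3.7942

(11.4282, 3.7942)


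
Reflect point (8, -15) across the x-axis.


Reflection across x-axis: (x, y) -> (x, -y)
(8, -15) -> (8, 15)

(8, 15)


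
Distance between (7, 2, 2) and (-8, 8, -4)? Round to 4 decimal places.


d = sqrt((-8-7)^2 + (8-2)^2 + (-4-2)^2) = 17.2337

17.2337


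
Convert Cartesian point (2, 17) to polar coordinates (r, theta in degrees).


r = sqrt(2^2 + 17^2) = 17.1172
theta = atan2(17, 2) = 83.2902 degrees

r = 17.1172, theta = 83.2902 degrees


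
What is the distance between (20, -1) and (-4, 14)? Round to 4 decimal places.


d = sqrt((-4-20)^2 + (14--1)^2) = 28.3019

28.3019


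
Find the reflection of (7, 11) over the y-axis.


Reflection across y-axis: (x, y) -> (-x, y)
(7, 11) -> (-7, 11)

(-7, 11)


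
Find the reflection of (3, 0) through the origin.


Reflection through origin: (x, y) -> (-x, -y)
(3, 0) -> (-3, 0)

(-3, 0)


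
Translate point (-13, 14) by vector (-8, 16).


Translation: (x+dx, y+dy) = (-13+-8, 14+16) = (-21, 30)

(-21, 30)


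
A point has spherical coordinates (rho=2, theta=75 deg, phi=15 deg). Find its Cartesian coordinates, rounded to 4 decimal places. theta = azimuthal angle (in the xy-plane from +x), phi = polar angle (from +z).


x = 2 * sin(15) * cos(75) = 0.134
y = 2 * sin(15) * sin(75) = 0.5
z = 2 * cos(15) = 1.9319

(0.134, 0.5, 1.9319)


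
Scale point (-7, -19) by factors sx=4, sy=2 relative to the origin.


Scaling: (x*sx, y*sy) = (-7*4, -19*2) = (-28, -38)

(-28, -38)


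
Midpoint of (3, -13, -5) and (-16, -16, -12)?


Midpoint = ((3+-16)/2, (-13+-16)/2, (-5+-12)/2) = (-6.5, -14.5, -8.5)

(-6.5, -14.5, -8.5)


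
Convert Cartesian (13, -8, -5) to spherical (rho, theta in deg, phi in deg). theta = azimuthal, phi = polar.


rho = sqrt(13^2 + (-8)^2 + (-5)^2) = 16.0624
theta = atan2(-8, 13) = 328.3925 deg
phi = acos(-5/16.0624) = 108.1368 deg

rho = 16.0624, theta = 328.3925 deg, phi = 108.1368 deg


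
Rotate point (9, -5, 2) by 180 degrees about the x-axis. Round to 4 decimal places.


x' = 9
y' = -5*cos(180) - 2*sin(180) = 5
z' = -5*sin(180) + 2*cos(180) = -2

(9, 5, -2)


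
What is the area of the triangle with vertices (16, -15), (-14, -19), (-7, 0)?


Area = |x1(y2-y3) + x2(y3-y1) + x3(y1-y2)| / 2
= |16*(-19-0) + -14*(0--15) + -7*(-15--19)| / 2
= 271

271


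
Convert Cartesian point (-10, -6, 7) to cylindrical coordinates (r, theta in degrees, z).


r = sqrt((-10)^2 + (-6)^2) = 11.6619
theta = atan2(-6, -10) = 210.9638 deg
z = 7

r = 11.6619, theta = 210.9638 deg, z = 7


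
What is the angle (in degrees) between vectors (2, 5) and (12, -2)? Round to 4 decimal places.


dot = 2*12 + 5*-2 = 14
|u| = 5.3852, |v| = 12.1655
cos(angle) = 0.2137
angle = 77.6609 degrees

77.6609 degrees


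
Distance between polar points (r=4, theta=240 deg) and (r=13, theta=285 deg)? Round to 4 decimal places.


d = sqrt(r1^2 + r2^2 - 2*r1*r2*cos(t2-t1))
d = sqrt(4^2 + 13^2 - 2*4*13*cos(285-240)) = 10.5575

10.5575


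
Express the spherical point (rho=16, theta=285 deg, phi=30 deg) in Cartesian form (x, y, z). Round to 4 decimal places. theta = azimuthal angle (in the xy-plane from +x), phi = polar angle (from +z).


x = 16 * sin(30) * cos(285) = 2.0706
y = 16 * sin(30) * sin(285) = -7.7274
z = 16 * cos(30) = 13.8564

(2.0706, -7.7274, 13.8564)


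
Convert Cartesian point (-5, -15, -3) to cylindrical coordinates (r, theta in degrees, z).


r = sqrt((-5)^2 + (-15)^2) = 15.8114
theta = atan2(-15, -5) = 251.5651 deg
z = -3

r = 15.8114, theta = 251.5651 deg, z = -3


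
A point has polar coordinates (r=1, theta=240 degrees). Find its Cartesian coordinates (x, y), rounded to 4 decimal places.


x = 1 * cos(240) = -0.5
y = 1 * sin(240) = -0.866

(-0.5, -0.866)


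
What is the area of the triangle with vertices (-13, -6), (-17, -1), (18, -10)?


Area = |x1(y2-y3) + x2(y3-y1) + x3(y1-y2)| / 2
= |-13*(-1--10) + -17*(-10--6) + 18*(-6--1)| / 2
= 69.5

69.5


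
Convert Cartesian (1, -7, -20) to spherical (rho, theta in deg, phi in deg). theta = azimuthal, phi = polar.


rho = sqrt(1^2 + (-7)^2 + (-20)^2) = 21.2132
theta = atan2(-7, 1) = 278.1301 deg
phi = acos(-20/21.2132) = 160.5288 deg

rho = 21.2132, theta = 278.1301 deg, phi = 160.5288 deg


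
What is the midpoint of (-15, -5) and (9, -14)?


Midpoint = ((-15+9)/2, (-5+-14)/2) = (-3, -9.5)

(-3, -9.5)


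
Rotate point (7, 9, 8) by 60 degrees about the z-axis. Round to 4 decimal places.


x' = 7*cos(60) - 9*sin(60) = -4.2942
y' = 7*sin(60) + 9*cos(60) = 10.5622
z' = 8

(-4.2942, 10.5622, 8)


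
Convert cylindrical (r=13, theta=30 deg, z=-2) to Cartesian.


x = 13 * cos(30) = 11.2583
y = 13 * sin(30) = 6.5
z = -2

(11.2583, 6.5, -2)


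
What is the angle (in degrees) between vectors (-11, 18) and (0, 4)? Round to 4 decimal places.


dot = -11*0 + 18*4 = 72
|u| = 21.095, |v| = 4
cos(angle) = 0.8533
angle = 31.4296 degrees

31.4296 degrees


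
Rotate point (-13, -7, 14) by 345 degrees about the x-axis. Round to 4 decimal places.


x' = -13
y' = -7*cos(345) - 14*sin(345) = -3.138
z' = -7*sin(345) + 14*cos(345) = 15.3347

(-13, -3.138, 15.3347)


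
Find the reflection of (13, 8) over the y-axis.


Reflection across y-axis: (x, y) -> (-x, y)
(13, 8) -> (-13, 8)

(-13, 8)


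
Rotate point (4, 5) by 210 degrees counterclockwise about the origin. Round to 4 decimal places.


x' = 4*cos(210) - 5*sin(210) = -0.9641
y' = 4*sin(210) + 5*cos(210) = -6.3301

(-0.9641, -6.3301)


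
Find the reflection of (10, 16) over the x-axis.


Reflection across x-axis: (x, y) -> (x, -y)
(10, 16) -> (10, -16)

(10, -16)


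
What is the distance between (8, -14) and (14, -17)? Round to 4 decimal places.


d = sqrt((14-8)^2 + (-17--14)^2) = 6.7082

6.7082


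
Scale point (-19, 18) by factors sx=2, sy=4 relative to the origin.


Scaling: (x*sx, y*sy) = (-19*2, 18*4) = (-38, 72)

(-38, 72)


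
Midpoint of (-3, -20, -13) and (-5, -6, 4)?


Midpoint = ((-3+-5)/2, (-20+-6)/2, (-13+4)/2) = (-4, -13, -4.5)

(-4, -13, -4.5)


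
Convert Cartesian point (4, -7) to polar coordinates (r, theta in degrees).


r = sqrt(4^2 + (-7)^2) = 8.0623
theta = atan2(-7, 4) = 299.7449 degrees

r = 8.0623, theta = 299.7449 degrees


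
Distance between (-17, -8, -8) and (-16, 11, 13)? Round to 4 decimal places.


d = sqrt((-16--17)^2 + (11--8)^2 + (13--8)^2) = 28.3373

28.3373
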